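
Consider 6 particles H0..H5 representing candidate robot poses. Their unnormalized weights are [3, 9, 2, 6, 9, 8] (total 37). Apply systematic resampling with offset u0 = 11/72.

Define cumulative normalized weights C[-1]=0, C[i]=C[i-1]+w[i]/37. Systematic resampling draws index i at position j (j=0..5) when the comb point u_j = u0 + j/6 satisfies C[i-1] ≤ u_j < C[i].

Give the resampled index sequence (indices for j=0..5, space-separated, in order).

1 1 3 4 5 5

C = [3/37, 12/37, 14/37, 20/37, 29/37, 1]
j=0: u_0=11/72 ∈ [3/37, 12/37) → index 1
j=1: u_1=23/72 ∈ [3/37, 12/37) → index 1
j=2: u_2=35/72 ∈ [14/37, 20/37) → index 3
j=3: u_3=47/72 ∈ [20/37, 29/37) → index 4
j=4: u_4=59/72 ∈ [29/37, 1) → index 5
j=5: u_5=71/72 ∈ [29/37, 1) → index 5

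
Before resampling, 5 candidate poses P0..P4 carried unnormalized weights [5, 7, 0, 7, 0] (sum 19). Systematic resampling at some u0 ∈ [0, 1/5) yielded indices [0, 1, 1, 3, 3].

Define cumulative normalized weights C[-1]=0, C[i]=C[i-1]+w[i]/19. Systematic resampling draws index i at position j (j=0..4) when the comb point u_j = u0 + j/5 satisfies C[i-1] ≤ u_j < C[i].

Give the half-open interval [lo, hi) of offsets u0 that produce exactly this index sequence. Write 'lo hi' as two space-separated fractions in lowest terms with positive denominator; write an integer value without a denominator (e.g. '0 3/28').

6/95 1/5

C = [5/19, 12/19, 12/19, 1, 1]
j=0 picked index 0: u0 ∈ [0, 5/19)
j=1 picked index 1: u0 ∈ [6/95, 41/95)
j=2 picked index 1: u0 ∈ [-13/95, 22/95)
j=3 picked index 3: u0 ∈ [3/95, 2/5)
j=4 picked index 3: u0 ∈ [-16/95, 1/5)
intersection: [6/95, 1/5)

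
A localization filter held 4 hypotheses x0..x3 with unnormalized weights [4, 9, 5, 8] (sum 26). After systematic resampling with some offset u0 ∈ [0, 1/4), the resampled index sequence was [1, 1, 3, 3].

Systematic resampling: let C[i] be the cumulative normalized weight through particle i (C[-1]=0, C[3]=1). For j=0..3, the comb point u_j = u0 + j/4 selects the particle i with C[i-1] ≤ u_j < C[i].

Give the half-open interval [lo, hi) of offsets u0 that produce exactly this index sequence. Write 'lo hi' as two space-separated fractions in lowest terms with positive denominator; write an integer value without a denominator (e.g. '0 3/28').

C = [2/13, 1/2, 9/13, 1]
j=0 picked index 1: u0 ∈ [2/13, 1/2)
j=1 picked index 1: u0 ∈ [-5/52, 1/4)
j=2 picked index 3: u0 ∈ [5/26, 1/2)
j=3 picked index 3: u0 ∈ [-3/52, 1/4)
intersection: [5/26, 1/4)

5/26 1/4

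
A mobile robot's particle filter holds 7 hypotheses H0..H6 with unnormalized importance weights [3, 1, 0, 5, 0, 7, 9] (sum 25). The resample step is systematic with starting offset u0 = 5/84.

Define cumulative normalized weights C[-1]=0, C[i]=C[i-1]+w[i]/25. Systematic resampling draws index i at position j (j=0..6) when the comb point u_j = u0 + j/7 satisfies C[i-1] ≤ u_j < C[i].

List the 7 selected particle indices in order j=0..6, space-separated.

0 3 3 5 5 6 6

C = [3/25, 4/25, 4/25, 9/25, 9/25, 16/25, 1]
j=0: u_0=5/84 ∈ [0, 3/25) → index 0
j=1: u_1=17/84 ∈ [4/25, 9/25) → index 3
j=2: u_2=29/84 ∈ [4/25, 9/25) → index 3
j=3: u_3=41/84 ∈ [9/25, 16/25) → index 5
j=4: u_4=53/84 ∈ [9/25, 16/25) → index 5
j=5: u_5=65/84 ∈ [16/25, 1) → index 6
j=6: u_6=11/12 ∈ [16/25, 1) → index 6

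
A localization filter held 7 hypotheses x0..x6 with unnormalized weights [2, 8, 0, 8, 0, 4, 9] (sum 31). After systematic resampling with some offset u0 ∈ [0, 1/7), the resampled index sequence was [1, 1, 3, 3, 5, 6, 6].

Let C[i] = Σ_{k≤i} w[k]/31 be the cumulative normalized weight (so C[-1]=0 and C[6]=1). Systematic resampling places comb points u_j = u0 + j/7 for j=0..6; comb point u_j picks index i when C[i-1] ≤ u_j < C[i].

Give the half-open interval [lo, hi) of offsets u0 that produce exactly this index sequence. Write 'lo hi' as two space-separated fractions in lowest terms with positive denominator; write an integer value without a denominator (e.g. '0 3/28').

2/31 30/217

C = [2/31, 10/31, 10/31, 18/31, 18/31, 22/31, 1]
j=0 picked index 1: u0 ∈ [2/31, 10/31)
j=1 picked index 1: u0 ∈ [-17/217, 39/217)
j=2 picked index 3: u0 ∈ [8/217, 64/217)
j=3 picked index 3: u0 ∈ [-23/217, 33/217)
j=4 picked index 5: u0 ∈ [2/217, 30/217)
j=5 picked index 6: u0 ∈ [-1/217, 2/7)
j=6 picked index 6: u0 ∈ [-32/217, 1/7)
intersection: [2/31, 30/217)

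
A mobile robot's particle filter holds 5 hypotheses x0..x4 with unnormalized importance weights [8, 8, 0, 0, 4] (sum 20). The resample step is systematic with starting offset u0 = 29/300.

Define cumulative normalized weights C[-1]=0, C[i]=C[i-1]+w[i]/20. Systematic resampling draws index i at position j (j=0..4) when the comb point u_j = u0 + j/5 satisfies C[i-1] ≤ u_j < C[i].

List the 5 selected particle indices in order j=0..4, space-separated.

C = [2/5, 4/5, 4/5, 4/5, 1]
j=0: u_0=29/300 ∈ [0, 2/5) → index 0
j=1: u_1=89/300 ∈ [0, 2/5) → index 0
j=2: u_2=149/300 ∈ [2/5, 4/5) → index 1
j=3: u_3=209/300 ∈ [2/5, 4/5) → index 1
j=4: u_4=269/300 ∈ [4/5, 1) → index 4

0 0 1 1 4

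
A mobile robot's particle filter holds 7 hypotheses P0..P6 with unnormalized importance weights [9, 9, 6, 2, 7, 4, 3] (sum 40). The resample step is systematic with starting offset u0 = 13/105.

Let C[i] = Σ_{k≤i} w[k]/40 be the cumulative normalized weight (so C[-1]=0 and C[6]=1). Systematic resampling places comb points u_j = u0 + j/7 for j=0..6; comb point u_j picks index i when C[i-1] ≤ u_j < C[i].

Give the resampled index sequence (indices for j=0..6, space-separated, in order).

0 1 1 2 4 5 6

C = [9/40, 9/20, 3/5, 13/20, 33/40, 37/40, 1]
j=0: u_0=13/105 ∈ [0, 9/40) → index 0
j=1: u_1=4/15 ∈ [9/40, 9/20) → index 1
j=2: u_2=43/105 ∈ [9/40, 9/20) → index 1
j=3: u_3=58/105 ∈ [9/20, 3/5) → index 2
j=4: u_4=73/105 ∈ [13/20, 33/40) → index 4
j=5: u_5=88/105 ∈ [33/40, 37/40) → index 5
j=6: u_6=103/105 ∈ [37/40, 1) → index 6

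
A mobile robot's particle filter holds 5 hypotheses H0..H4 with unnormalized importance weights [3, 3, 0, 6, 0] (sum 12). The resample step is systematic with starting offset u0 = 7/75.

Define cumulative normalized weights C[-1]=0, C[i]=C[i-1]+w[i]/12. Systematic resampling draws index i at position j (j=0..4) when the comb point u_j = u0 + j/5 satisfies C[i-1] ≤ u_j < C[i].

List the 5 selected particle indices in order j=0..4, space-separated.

0 1 1 3 3

C = [1/4, 1/2, 1/2, 1, 1]
j=0: u_0=7/75 ∈ [0, 1/4) → index 0
j=1: u_1=22/75 ∈ [1/4, 1/2) → index 1
j=2: u_2=37/75 ∈ [1/4, 1/2) → index 1
j=3: u_3=52/75 ∈ [1/2, 1) → index 3
j=4: u_4=67/75 ∈ [1/2, 1) → index 3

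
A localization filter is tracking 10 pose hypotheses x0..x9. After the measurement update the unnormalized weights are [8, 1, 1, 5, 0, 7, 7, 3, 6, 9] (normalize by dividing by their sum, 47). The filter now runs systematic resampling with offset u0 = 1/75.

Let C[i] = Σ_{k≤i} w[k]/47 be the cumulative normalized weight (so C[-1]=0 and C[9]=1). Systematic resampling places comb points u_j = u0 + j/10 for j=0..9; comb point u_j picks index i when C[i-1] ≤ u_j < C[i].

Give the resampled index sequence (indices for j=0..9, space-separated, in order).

C = [8/47, 9/47, 10/47, 15/47, 15/47, 22/47, 29/47, 32/47, 38/47, 1]
j=0: u_0=1/75 ∈ [0, 8/47) → index 0
j=1: u_1=17/150 ∈ [0, 8/47) → index 0
j=2: u_2=16/75 ∈ [10/47, 15/47) → index 3
j=3: u_3=47/150 ∈ [10/47, 15/47) → index 3
j=4: u_4=31/75 ∈ [15/47, 22/47) → index 5
j=5: u_5=77/150 ∈ [22/47, 29/47) → index 6
j=6: u_6=46/75 ∈ [22/47, 29/47) → index 6
j=7: u_7=107/150 ∈ [32/47, 38/47) → index 8
j=8: u_8=61/75 ∈ [38/47, 1) → index 9
j=9: u_9=137/150 ∈ [38/47, 1) → index 9

0 0 3 3 5 6 6 8 9 9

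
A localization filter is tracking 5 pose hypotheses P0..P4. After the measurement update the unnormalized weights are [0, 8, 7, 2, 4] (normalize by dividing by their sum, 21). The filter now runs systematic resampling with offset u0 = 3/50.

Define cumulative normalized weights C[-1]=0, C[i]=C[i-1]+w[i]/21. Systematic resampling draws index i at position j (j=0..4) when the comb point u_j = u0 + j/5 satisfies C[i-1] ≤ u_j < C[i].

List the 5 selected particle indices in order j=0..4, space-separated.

C = [0, 8/21, 5/7, 17/21, 1]
j=0: u_0=3/50 ∈ [0, 8/21) → index 1
j=1: u_1=13/50 ∈ [0, 8/21) → index 1
j=2: u_2=23/50 ∈ [8/21, 5/7) → index 2
j=3: u_3=33/50 ∈ [8/21, 5/7) → index 2
j=4: u_4=43/50 ∈ [17/21, 1) → index 4

1 1 2 2 4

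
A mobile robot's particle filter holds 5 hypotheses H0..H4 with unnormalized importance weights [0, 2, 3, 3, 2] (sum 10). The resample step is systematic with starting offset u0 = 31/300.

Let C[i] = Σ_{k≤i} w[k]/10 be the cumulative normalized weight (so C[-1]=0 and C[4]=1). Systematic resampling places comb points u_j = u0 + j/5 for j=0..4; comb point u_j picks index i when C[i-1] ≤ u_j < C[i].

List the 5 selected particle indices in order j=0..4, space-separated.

1 2 3 3 4

C = [0, 1/5, 1/2, 4/5, 1]
j=0: u_0=31/300 ∈ [0, 1/5) → index 1
j=1: u_1=91/300 ∈ [1/5, 1/2) → index 2
j=2: u_2=151/300 ∈ [1/2, 4/5) → index 3
j=3: u_3=211/300 ∈ [1/2, 4/5) → index 3
j=4: u_4=271/300 ∈ [4/5, 1) → index 4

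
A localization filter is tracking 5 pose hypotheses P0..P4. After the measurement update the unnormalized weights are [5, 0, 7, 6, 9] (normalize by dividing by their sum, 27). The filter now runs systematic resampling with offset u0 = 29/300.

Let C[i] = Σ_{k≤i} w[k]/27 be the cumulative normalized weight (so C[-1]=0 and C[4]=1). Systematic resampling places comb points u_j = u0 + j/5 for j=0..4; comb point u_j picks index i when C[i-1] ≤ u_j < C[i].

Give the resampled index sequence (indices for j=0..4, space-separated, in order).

C = [5/27, 5/27, 4/9, 2/3, 1]
j=0: u_0=29/300 ∈ [0, 5/27) → index 0
j=1: u_1=89/300 ∈ [5/27, 4/9) → index 2
j=2: u_2=149/300 ∈ [4/9, 2/3) → index 3
j=3: u_3=209/300 ∈ [2/3, 1) → index 4
j=4: u_4=269/300 ∈ [2/3, 1) → index 4

0 2 3 4 4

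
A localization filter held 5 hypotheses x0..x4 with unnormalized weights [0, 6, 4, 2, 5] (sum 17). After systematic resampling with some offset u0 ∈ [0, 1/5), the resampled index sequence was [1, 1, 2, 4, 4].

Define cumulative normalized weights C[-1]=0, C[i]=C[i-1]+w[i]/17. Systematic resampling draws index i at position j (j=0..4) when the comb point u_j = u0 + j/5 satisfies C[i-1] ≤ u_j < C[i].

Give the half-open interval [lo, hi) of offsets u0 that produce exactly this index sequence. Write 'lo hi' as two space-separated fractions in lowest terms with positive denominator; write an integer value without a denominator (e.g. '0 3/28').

9/85 13/85

C = [0, 6/17, 10/17, 12/17, 1]
j=0 picked index 1: u0 ∈ [0, 6/17)
j=1 picked index 1: u0 ∈ [-1/5, 13/85)
j=2 picked index 2: u0 ∈ [-4/85, 16/85)
j=3 picked index 4: u0 ∈ [9/85, 2/5)
j=4 picked index 4: u0 ∈ [-8/85, 1/5)
intersection: [9/85, 13/85)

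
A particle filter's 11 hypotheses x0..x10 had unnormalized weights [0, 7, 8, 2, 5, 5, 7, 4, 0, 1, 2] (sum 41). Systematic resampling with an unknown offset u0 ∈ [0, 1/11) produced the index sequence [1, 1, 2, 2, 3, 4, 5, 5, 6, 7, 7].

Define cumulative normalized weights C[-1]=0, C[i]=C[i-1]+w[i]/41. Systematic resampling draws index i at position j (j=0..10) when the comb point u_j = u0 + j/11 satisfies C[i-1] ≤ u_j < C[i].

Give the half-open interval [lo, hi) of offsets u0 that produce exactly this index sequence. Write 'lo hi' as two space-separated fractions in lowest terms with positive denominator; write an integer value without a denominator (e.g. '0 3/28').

5/451 8/451

C = [0, 7/41, 15/41, 17/41, 22/41, 27/41, 34/41, 38/41, 38/41, 39/41, 1]
j=0 picked index 1: u0 ∈ [0, 7/41)
j=1 picked index 1: u0 ∈ [-1/11, 36/451)
j=2 picked index 2: u0 ∈ [-5/451, 83/451)
j=3 picked index 2: u0 ∈ [-46/451, 42/451)
j=4 picked index 3: u0 ∈ [1/451, 23/451)
j=5 picked index 4: u0 ∈ [-18/451, 37/451)
j=6 picked index 5: u0 ∈ [-4/451, 51/451)
j=7 picked index 5: u0 ∈ [-45/451, 10/451)
j=8 picked index 6: u0 ∈ [-31/451, 46/451)
j=9 picked index 7: u0 ∈ [5/451, 49/451)
j=10 picked index 7: u0 ∈ [-36/451, 8/451)
intersection: [5/451, 8/451)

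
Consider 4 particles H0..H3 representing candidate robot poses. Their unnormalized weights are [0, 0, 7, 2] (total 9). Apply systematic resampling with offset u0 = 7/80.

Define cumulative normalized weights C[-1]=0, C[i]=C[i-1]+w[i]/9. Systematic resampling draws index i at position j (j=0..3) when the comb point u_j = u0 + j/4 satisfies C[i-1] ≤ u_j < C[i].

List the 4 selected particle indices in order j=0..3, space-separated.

2 2 2 3

C = [0, 0, 7/9, 1]
j=0: u_0=7/80 ∈ [0, 7/9) → index 2
j=1: u_1=27/80 ∈ [0, 7/9) → index 2
j=2: u_2=47/80 ∈ [0, 7/9) → index 2
j=3: u_3=67/80 ∈ [7/9, 1) → index 3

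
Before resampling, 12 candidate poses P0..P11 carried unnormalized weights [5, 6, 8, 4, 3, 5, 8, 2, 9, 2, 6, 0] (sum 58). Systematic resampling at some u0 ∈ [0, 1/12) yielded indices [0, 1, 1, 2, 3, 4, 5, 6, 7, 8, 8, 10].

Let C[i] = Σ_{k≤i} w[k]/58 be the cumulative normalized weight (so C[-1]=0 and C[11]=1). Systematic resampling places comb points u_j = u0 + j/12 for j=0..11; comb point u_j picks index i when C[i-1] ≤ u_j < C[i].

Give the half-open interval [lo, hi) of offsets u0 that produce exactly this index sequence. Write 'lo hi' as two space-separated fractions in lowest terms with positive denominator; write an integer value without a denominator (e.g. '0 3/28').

1/174 2/87

C = [5/58, 11/58, 19/58, 23/58, 13/29, 31/58, 39/58, 41/58, 25/29, 26/29, 1, 1]
j=0 picked index 0: u0 ∈ [0, 5/58)
j=1 picked index 1: u0 ∈ [1/348, 37/348)
j=2 picked index 1: u0 ∈ [-7/87, 2/87)
j=3 picked index 2: u0 ∈ [-7/116, 9/116)
j=4 picked index 3: u0 ∈ [-1/174, 11/174)
j=5 picked index 4: u0 ∈ [-7/348, 11/348)
j=6 picked index 5: u0 ∈ [-3/58, 1/29)
j=7 picked index 6: u0 ∈ [-17/348, 31/348)
j=8 picked index 7: u0 ∈ [1/174, 7/174)
j=9 picked index 8: u0 ∈ [-5/116, 13/116)
j=10 picked index 8: u0 ∈ [-11/87, 5/174)
j=11 picked index 10: u0 ∈ [-7/348, 1/12)
intersection: [1/174, 2/87)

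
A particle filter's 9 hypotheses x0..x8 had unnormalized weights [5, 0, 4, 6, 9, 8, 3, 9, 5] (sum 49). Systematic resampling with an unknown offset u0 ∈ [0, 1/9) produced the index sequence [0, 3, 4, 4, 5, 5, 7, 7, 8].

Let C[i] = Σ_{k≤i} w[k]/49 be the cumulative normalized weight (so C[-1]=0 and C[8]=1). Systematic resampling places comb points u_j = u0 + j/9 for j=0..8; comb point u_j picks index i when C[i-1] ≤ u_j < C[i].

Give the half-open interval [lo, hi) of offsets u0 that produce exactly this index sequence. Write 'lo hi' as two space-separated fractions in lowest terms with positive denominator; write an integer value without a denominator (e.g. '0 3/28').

37/441 43/441

C = [5/49, 5/49, 9/49, 15/49, 24/49, 32/49, 5/7, 44/49, 1]
j=0 picked index 0: u0 ∈ [0, 5/49)
j=1 picked index 3: u0 ∈ [32/441, 86/441)
j=2 picked index 4: u0 ∈ [37/441, 118/441)
j=3 picked index 4: u0 ∈ [-4/147, 23/147)
j=4 picked index 5: u0 ∈ [20/441, 92/441)
j=5 picked index 5: u0 ∈ [-29/441, 43/441)
j=6 picked index 7: u0 ∈ [1/21, 34/147)
j=7 picked index 7: u0 ∈ [-4/63, 53/441)
j=8 picked index 8: u0 ∈ [4/441, 1/9)
intersection: [37/441, 43/441)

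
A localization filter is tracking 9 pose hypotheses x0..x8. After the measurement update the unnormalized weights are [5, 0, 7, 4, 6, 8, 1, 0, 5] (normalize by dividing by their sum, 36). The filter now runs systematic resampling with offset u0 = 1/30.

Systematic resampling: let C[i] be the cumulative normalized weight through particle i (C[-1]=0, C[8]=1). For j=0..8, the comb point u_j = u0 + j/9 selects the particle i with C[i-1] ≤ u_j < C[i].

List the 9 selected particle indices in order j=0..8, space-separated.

0 2 2 3 4 4 5 5 8

C = [5/36, 5/36, 1/3, 4/9, 11/18, 5/6, 31/36, 31/36, 1]
j=0: u_0=1/30 ∈ [0, 5/36) → index 0
j=1: u_1=13/90 ∈ [5/36, 1/3) → index 2
j=2: u_2=23/90 ∈ [5/36, 1/3) → index 2
j=3: u_3=11/30 ∈ [1/3, 4/9) → index 3
j=4: u_4=43/90 ∈ [4/9, 11/18) → index 4
j=5: u_5=53/90 ∈ [4/9, 11/18) → index 4
j=6: u_6=7/10 ∈ [11/18, 5/6) → index 5
j=7: u_7=73/90 ∈ [11/18, 5/6) → index 5
j=8: u_8=83/90 ∈ [31/36, 1) → index 8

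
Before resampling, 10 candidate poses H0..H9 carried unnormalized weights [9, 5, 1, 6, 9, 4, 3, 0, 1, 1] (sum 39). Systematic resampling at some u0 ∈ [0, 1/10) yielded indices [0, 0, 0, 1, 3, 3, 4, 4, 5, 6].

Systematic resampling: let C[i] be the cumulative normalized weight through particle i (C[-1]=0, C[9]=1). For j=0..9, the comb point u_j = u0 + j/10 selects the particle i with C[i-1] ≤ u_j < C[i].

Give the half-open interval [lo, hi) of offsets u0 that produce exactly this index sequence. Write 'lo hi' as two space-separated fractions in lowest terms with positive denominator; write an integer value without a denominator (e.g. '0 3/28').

C = [3/13, 14/39, 5/13, 7/13, 10/13, 34/39, 37/39, 37/39, 38/39, 1]
j=0 picked index 0: u0 ∈ [0, 3/13)
j=1 picked index 0: u0 ∈ [-1/10, 17/130)
j=2 picked index 0: u0 ∈ [-1/5, 2/65)
j=3 picked index 1: u0 ∈ [-9/130, 23/390)
j=4 picked index 3: u0 ∈ [-1/65, 9/65)
j=5 picked index 3: u0 ∈ [-3/26, 1/26)
j=6 picked index 4: u0 ∈ [-4/65, 11/65)
j=7 picked index 4: u0 ∈ [-21/130, 9/130)
j=8 picked index 5: u0 ∈ [-2/65, 14/195)
j=9 picked index 6: u0 ∈ [-11/390, 19/390)
intersection: [0, 2/65)

0 2/65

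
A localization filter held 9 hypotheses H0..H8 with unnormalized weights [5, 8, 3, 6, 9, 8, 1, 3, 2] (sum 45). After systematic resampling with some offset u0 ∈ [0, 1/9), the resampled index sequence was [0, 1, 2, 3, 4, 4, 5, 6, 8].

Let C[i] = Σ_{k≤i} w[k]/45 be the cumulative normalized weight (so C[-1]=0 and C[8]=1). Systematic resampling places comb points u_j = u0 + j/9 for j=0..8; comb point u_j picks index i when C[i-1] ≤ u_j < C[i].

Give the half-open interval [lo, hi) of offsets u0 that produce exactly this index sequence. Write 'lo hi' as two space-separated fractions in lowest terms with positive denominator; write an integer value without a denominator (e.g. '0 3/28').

4/45 1/9

C = [1/9, 13/45, 16/45, 22/45, 31/45, 13/15, 8/9, 43/45, 1]
j=0 picked index 0: u0 ∈ [0, 1/9)
j=1 picked index 1: u0 ∈ [0, 8/45)
j=2 picked index 2: u0 ∈ [1/15, 2/15)
j=3 picked index 3: u0 ∈ [1/45, 7/45)
j=4 picked index 4: u0 ∈ [2/45, 11/45)
j=5 picked index 4: u0 ∈ [-1/15, 2/15)
j=6 picked index 5: u0 ∈ [1/45, 1/5)
j=7 picked index 6: u0 ∈ [4/45, 1/9)
j=8 picked index 8: u0 ∈ [1/15, 1/9)
intersection: [4/45, 1/9)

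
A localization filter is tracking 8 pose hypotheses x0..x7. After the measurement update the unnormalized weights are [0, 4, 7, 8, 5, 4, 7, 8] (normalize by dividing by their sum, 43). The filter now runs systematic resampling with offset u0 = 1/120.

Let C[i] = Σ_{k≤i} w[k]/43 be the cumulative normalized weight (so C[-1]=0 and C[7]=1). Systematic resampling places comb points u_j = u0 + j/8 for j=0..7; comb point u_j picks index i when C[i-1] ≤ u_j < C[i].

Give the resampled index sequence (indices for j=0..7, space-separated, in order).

C = [0, 4/43, 11/43, 19/43, 24/43, 28/43, 35/43, 1]
j=0: u_0=1/120 ∈ [0, 4/43) → index 1
j=1: u_1=2/15 ∈ [4/43, 11/43) → index 2
j=2: u_2=31/120 ∈ [11/43, 19/43) → index 3
j=3: u_3=23/60 ∈ [11/43, 19/43) → index 3
j=4: u_4=61/120 ∈ [19/43, 24/43) → index 4
j=5: u_5=19/30 ∈ [24/43, 28/43) → index 5
j=6: u_6=91/120 ∈ [28/43, 35/43) → index 6
j=7: u_7=53/60 ∈ [35/43, 1) → index 7

1 2 3 3 4 5 6 7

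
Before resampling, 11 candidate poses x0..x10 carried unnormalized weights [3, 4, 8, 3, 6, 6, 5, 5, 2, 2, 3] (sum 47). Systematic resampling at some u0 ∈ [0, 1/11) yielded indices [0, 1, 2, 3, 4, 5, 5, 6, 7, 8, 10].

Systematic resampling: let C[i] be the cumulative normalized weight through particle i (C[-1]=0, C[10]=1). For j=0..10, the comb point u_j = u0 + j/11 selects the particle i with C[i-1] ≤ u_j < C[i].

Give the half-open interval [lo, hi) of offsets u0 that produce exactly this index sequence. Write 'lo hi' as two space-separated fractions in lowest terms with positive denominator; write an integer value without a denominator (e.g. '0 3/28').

29/517 30/517

C = [3/47, 7/47, 15/47, 18/47, 24/47, 30/47, 35/47, 40/47, 42/47, 44/47, 1]
j=0 picked index 0: u0 ∈ [0, 3/47)
j=1 picked index 1: u0 ∈ [-14/517, 30/517)
j=2 picked index 2: u0 ∈ [-17/517, 71/517)
j=3 picked index 3: u0 ∈ [24/517, 57/517)
j=4 picked index 4: u0 ∈ [10/517, 76/517)
j=5 picked index 5: u0 ∈ [29/517, 95/517)
j=6 picked index 5: u0 ∈ [-18/517, 48/517)
j=7 picked index 6: u0 ∈ [1/517, 56/517)
j=8 picked index 7: u0 ∈ [9/517, 64/517)
j=9 picked index 8: u0 ∈ [17/517, 39/517)
j=10 picked index 10: u0 ∈ [14/517, 1/11)
intersection: [29/517, 30/517)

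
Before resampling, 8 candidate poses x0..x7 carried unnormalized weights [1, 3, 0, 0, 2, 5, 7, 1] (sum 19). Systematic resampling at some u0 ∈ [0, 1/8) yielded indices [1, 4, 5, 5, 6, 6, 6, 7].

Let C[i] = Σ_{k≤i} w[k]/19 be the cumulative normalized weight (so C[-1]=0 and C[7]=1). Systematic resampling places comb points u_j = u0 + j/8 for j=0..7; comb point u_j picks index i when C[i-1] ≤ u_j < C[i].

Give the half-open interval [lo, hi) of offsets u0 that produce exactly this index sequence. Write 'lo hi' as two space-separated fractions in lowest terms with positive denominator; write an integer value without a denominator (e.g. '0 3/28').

13/152 1/8

C = [1/19, 4/19, 4/19, 4/19, 6/19, 11/19, 18/19, 1]
j=0 picked index 1: u0 ∈ [1/19, 4/19)
j=1 picked index 4: u0 ∈ [13/152, 29/152)
j=2 picked index 5: u0 ∈ [5/76, 25/76)
j=3 picked index 5: u0 ∈ [-9/152, 31/152)
j=4 picked index 6: u0 ∈ [3/38, 17/38)
j=5 picked index 6: u0 ∈ [-7/152, 49/152)
j=6 picked index 6: u0 ∈ [-13/76, 15/76)
j=7 picked index 7: u0 ∈ [11/152, 1/8)
intersection: [13/152, 1/8)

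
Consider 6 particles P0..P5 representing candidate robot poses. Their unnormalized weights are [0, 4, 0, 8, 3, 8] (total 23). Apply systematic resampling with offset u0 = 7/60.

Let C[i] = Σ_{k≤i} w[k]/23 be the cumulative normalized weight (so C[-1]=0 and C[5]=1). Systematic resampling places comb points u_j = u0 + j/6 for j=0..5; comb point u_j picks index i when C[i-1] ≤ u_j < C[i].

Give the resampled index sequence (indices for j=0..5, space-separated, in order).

C = [0, 4/23, 4/23, 12/23, 15/23, 1]
j=0: u_0=7/60 ∈ [0, 4/23) → index 1
j=1: u_1=17/60 ∈ [4/23, 12/23) → index 3
j=2: u_2=9/20 ∈ [4/23, 12/23) → index 3
j=3: u_3=37/60 ∈ [12/23, 15/23) → index 4
j=4: u_4=47/60 ∈ [15/23, 1) → index 5
j=5: u_5=19/20 ∈ [15/23, 1) → index 5

1 3 3 4 5 5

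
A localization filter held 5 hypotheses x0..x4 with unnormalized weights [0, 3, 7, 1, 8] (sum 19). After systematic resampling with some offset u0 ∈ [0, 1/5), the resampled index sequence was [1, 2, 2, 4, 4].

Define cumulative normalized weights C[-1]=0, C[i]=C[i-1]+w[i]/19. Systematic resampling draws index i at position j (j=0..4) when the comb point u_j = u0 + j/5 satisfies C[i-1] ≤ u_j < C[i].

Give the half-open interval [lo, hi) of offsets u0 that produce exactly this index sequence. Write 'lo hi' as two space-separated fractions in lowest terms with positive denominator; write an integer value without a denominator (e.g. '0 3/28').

C = [0, 3/19, 10/19, 11/19, 1]
j=0 picked index 1: u0 ∈ [0, 3/19)
j=1 picked index 2: u0 ∈ [-4/95, 31/95)
j=2 picked index 2: u0 ∈ [-23/95, 12/95)
j=3 picked index 4: u0 ∈ [-2/95, 2/5)
j=4 picked index 4: u0 ∈ [-21/95, 1/5)
intersection: [0, 12/95)

0 12/95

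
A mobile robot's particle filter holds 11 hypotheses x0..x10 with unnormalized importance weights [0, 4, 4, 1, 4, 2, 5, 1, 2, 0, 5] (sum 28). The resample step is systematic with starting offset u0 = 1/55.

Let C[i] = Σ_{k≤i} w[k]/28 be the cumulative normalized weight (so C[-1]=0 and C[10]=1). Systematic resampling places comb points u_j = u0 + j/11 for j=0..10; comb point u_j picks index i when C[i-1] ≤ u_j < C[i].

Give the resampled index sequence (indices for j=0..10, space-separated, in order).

1 1 2 3 4 5 6 6 7 10 10

C = [0, 1/7, 2/7, 9/28, 13/28, 15/28, 5/7, 3/4, 23/28, 23/28, 1]
j=0: u_0=1/55 ∈ [0, 1/7) → index 1
j=1: u_1=6/55 ∈ [0, 1/7) → index 1
j=2: u_2=1/5 ∈ [1/7, 2/7) → index 2
j=3: u_3=16/55 ∈ [2/7, 9/28) → index 3
j=4: u_4=21/55 ∈ [9/28, 13/28) → index 4
j=5: u_5=26/55 ∈ [13/28, 15/28) → index 5
j=6: u_6=31/55 ∈ [15/28, 5/7) → index 6
j=7: u_7=36/55 ∈ [15/28, 5/7) → index 6
j=8: u_8=41/55 ∈ [5/7, 3/4) → index 7
j=9: u_9=46/55 ∈ [23/28, 1) → index 10
j=10: u_10=51/55 ∈ [23/28, 1) → index 10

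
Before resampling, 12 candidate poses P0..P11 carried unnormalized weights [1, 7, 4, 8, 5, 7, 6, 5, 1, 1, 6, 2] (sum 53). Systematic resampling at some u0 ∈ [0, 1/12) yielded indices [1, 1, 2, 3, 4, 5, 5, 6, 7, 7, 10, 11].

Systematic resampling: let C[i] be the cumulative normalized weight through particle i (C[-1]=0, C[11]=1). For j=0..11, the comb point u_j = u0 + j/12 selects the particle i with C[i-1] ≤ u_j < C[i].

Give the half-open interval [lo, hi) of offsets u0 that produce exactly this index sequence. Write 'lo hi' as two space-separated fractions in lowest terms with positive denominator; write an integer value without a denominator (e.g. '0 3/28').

35/636 19/318

C = [1/53, 8/53, 12/53, 20/53, 25/53, 32/53, 38/53, 43/53, 44/53, 45/53, 51/53, 1]
j=0 picked index 1: u0 ∈ [1/53, 8/53)
j=1 picked index 1: u0 ∈ [-41/636, 43/636)
j=2 picked index 2: u0 ∈ [-5/318, 19/318)
j=3 picked index 3: u0 ∈ [-5/212, 27/212)
j=4 picked index 4: u0 ∈ [7/159, 22/159)
j=5 picked index 5: u0 ∈ [35/636, 119/636)
j=6 picked index 5: u0 ∈ [-3/106, 11/106)
j=7 picked index 6: u0 ∈ [13/636, 85/636)
j=8 picked index 7: u0 ∈ [8/159, 23/159)
j=9 picked index 7: u0 ∈ [-7/212, 13/212)
j=10 picked index 10: u0 ∈ [5/318, 41/318)
j=11 picked index 11: u0 ∈ [29/636, 1/12)
intersection: [35/636, 19/318)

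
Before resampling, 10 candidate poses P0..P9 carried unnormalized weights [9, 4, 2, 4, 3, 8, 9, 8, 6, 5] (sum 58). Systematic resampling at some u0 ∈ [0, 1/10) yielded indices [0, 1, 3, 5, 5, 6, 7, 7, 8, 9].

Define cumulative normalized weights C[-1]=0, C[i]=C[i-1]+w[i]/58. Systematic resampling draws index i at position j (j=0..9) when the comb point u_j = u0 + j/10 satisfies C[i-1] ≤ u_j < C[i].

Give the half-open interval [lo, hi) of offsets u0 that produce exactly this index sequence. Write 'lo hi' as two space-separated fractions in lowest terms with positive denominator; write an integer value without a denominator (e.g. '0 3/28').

23/290 1/10

C = [9/58, 13/58, 15/58, 19/58, 11/29, 15/29, 39/58, 47/58, 53/58, 1]
j=0 picked index 0: u0 ∈ [0, 9/58)
j=1 picked index 1: u0 ∈ [8/145, 18/145)
j=2 picked index 3: u0 ∈ [17/290, 37/290)
j=3 picked index 5: u0 ∈ [23/290, 63/290)
j=4 picked index 5: u0 ∈ [-3/145, 17/145)
j=5 picked index 6: u0 ∈ [1/58, 5/29)
j=6 picked index 7: u0 ∈ [21/290, 61/290)
j=7 picked index 7: u0 ∈ [-4/145, 16/145)
j=8 picked index 8: u0 ∈ [3/290, 33/290)
j=9 picked index 9: u0 ∈ [2/145, 1/10)
intersection: [23/290, 1/10)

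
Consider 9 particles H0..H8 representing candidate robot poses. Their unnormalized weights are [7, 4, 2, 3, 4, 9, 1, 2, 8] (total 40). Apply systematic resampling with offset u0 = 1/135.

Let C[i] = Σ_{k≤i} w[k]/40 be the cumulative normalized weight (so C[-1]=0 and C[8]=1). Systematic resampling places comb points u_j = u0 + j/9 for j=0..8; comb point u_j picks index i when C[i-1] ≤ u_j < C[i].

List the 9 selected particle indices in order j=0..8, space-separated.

C = [7/40, 11/40, 13/40, 2/5, 1/2, 29/40, 3/4, 4/5, 1]
j=0: u_0=1/135 ∈ [0, 7/40) → index 0
j=1: u_1=16/135 ∈ [0, 7/40) → index 0
j=2: u_2=31/135 ∈ [7/40, 11/40) → index 1
j=3: u_3=46/135 ∈ [13/40, 2/5) → index 3
j=4: u_4=61/135 ∈ [2/5, 1/2) → index 4
j=5: u_5=76/135 ∈ [1/2, 29/40) → index 5
j=6: u_6=91/135 ∈ [1/2, 29/40) → index 5
j=7: u_7=106/135 ∈ [3/4, 4/5) → index 7
j=8: u_8=121/135 ∈ [4/5, 1) → index 8

0 0 1 3 4 5 5 7 8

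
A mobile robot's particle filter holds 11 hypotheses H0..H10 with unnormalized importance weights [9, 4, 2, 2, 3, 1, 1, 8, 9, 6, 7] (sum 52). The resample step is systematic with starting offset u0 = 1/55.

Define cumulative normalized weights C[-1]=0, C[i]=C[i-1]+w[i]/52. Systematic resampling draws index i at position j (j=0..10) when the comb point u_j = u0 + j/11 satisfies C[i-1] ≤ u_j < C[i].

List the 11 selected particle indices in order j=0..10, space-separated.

C = [9/52, 1/4, 15/52, 17/52, 5/13, 21/52, 11/26, 15/26, 3/4, 45/52, 1]
j=0: u_0=1/55 ∈ [0, 9/52) → index 0
j=1: u_1=6/55 ∈ [0, 9/52) → index 0
j=2: u_2=1/5 ∈ [9/52, 1/4) → index 1
j=3: u_3=16/55 ∈ [15/52, 17/52) → index 3
j=4: u_4=21/55 ∈ [17/52, 5/13) → index 4
j=5: u_5=26/55 ∈ [11/26, 15/26) → index 7
j=6: u_6=31/55 ∈ [11/26, 15/26) → index 7
j=7: u_7=36/55 ∈ [15/26, 3/4) → index 8
j=8: u_8=41/55 ∈ [15/26, 3/4) → index 8
j=9: u_9=46/55 ∈ [3/4, 45/52) → index 9
j=10: u_10=51/55 ∈ [45/52, 1) → index 10

0 0 1 3 4 7 7 8 8 9 10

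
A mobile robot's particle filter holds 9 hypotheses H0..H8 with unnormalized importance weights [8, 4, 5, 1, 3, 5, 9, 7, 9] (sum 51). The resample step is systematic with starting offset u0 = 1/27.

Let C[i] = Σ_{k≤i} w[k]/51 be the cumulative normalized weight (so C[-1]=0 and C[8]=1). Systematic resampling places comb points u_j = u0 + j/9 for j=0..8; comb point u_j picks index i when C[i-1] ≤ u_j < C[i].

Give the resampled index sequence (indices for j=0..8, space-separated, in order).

0 0 2 4 5 6 7 7 8

C = [8/51, 4/17, 1/3, 6/17, 7/17, 26/51, 35/51, 14/17, 1]
j=0: u_0=1/27 ∈ [0, 8/51) → index 0
j=1: u_1=4/27 ∈ [0, 8/51) → index 0
j=2: u_2=7/27 ∈ [4/17, 1/3) → index 2
j=3: u_3=10/27 ∈ [6/17, 7/17) → index 4
j=4: u_4=13/27 ∈ [7/17, 26/51) → index 5
j=5: u_5=16/27 ∈ [26/51, 35/51) → index 6
j=6: u_6=19/27 ∈ [35/51, 14/17) → index 7
j=7: u_7=22/27 ∈ [35/51, 14/17) → index 7
j=8: u_8=25/27 ∈ [14/17, 1) → index 8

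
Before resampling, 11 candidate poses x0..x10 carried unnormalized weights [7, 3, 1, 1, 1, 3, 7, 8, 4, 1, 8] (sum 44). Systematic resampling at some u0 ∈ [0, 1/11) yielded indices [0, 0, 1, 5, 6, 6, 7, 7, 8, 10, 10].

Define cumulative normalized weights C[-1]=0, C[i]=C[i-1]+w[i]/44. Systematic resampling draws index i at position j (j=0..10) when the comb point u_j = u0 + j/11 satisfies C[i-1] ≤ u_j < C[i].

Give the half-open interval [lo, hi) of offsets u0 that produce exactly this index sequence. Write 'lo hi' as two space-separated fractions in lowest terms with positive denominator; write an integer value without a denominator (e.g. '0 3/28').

C = [7/44, 5/22, 1/4, 3/11, 13/44, 4/11, 23/44, 31/44, 35/44, 9/11, 1]
j=0 picked index 0: u0 ∈ [0, 7/44)
j=1 picked index 0: u0 ∈ [-1/11, 3/44)
j=2 picked index 1: u0 ∈ [-1/44, 1/22)
j=3 picked index 5: u0 ∈ [1/44, 1/11)
j=4 picked index 6: u0 ∈ [0, 7/44)
j=5 picked index 6: u0 ∈ [-1/11, 3/44)
j=6 picked index 7: u0 ∈ [-1/44, 7/44)
j=7 picked index 7: u0 ∈ [-5/44, 3/44)
j=8 picked index 8: u0 ∈ [-1/44, 3/44)
j=9 picked index 10: u0 ∈ [0, 2/11)
j=10 picked index 10: u0 ∈ [-1/11, 1/11)
intersection: [1/44, 1/22)

1/44 1/22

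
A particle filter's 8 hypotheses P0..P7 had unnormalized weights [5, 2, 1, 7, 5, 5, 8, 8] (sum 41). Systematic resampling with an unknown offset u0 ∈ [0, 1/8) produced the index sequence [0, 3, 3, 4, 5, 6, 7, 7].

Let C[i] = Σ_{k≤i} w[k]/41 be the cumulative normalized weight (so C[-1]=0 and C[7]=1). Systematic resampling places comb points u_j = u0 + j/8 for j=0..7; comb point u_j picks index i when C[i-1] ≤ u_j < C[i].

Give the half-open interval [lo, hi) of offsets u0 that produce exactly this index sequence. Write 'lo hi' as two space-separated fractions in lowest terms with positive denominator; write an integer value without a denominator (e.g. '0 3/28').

23/328 9/82

C = [5/41, 7/41, 8/41, 15/41, 20/41, 25/41, 33/41, 1]
j=0 picked index 0: u0 ∈ [0, 5/41)
j=1 picked index 3: u0 ∈ [23/328, 79/328)
j=2 picked index 3: u0 ∈ [-9/164, 19/164)
j=3 picked index 4: u0 ∈ [-3/328, 37/328)
j=4 picked index 5: u0 ∈ [-1/82, 9/82)
j=5 picked index 6: u0 ∈ [-5/328, 59/328)
j=6 picked index 7: u0 ∈ [9/164, 1/4)
j=7 picked index 7: u0 ∈ [-23/328, 1/8)
intersection: [23/328, 9/82)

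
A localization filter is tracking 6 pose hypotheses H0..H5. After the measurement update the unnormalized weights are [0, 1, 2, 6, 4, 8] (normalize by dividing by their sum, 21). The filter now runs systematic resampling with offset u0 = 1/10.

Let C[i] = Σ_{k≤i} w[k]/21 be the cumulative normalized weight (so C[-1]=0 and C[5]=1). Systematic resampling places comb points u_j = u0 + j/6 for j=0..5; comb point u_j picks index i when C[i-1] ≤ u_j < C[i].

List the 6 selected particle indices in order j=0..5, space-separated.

C = [0, 1/21, 1/7, 3/7, 13/21, 1]
j=0: u_0=1/10 ∈ [1/21, 1/7) → index 2
j=1: u_1=4/15 ∈ [1/7, 3/7) → index 3
j=2: u_2=13/30 ∈ [3/7, 13/21) → index 4
j=3: u_3=3/5 ∈ [3/7, 13/21) → index 4
j=4: u_4=23/30 ∈ [13/21, 1) → index 5
j=5: u_5=14/15 ∈ [13/21, 1) → index 5

2 3 4 4 5 5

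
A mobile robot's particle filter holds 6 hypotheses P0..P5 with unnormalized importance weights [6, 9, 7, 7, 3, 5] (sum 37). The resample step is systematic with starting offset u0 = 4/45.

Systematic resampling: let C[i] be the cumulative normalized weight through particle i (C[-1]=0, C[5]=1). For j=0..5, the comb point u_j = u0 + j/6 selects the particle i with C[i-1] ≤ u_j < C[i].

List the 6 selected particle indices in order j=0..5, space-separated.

0 1 2 2 3 5

C = [6/37, 15/37, 22/37, 29/37, 32/37, 1]
j=0: u_0=4/45 ∈ [0, 6/37) → index 0
j=1: u_1=23/90 ∈ [6/37, 15/37) → index 1
j=2: u_2=19/45 ∈ [15/37, 22/37) → index 2
j=3: u_3=53/90 ∈ [15/37, 22/37) → index 2
j=4: u_4=34/45 ∈ [22/37, 29/37) → index 3
j=5: u_5=83/90 ∈ [32/37, 1) → index 5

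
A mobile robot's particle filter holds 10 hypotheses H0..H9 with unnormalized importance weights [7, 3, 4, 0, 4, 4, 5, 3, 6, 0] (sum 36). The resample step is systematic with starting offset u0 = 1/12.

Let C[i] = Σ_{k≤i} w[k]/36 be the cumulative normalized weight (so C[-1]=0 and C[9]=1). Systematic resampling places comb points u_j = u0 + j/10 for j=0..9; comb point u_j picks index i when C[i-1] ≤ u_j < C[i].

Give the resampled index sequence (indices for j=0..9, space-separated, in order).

C = [7/36, 5/18, 7/18, 7/18, 1/2, 11/18, 3/4, 5/6, 1, 1]
j=0: u_0=1/12 ∈ [0, 7/36) → index 0
j=1: u_1=11/60 ∈ [0, 7/36) → index 0
j=2: u_2=17/60 ∈ [5/18, 7/18) → index 2
j=3: u_3=23/60 ∈ [5/18, 7/18) → index 2
j=4: u_4=29/60 ∈ [7/18, 1/2) → index 4
j=5: u_5=7/12 ∈ [1/2, 11/18) → index 5
j=6: u_6=41/60 ∈ [11/18, 3/4) → index 6
j=7: u_7=47/60 ∈ [3/4, 5/6) → index 7
j=8: u_8=53/60 ∈ [5/6, 1) → index 8
j=9: u_9=59/60 ∈ [5/6, 1) → index 8

0 0 2 2 4 5 6 7 8 8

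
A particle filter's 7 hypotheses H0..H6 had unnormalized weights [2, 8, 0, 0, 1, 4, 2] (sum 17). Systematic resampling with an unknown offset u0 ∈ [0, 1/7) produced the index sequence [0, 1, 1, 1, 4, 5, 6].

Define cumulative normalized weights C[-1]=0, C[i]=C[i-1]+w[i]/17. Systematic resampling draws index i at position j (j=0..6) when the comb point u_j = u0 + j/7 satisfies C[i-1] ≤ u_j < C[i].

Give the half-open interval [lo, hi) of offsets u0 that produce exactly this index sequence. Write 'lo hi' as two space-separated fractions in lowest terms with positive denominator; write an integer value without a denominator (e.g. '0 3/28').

C = [2/17, 10/17, 10/17, 10/17, 11/17, 15/17, 1]
j=0 picked index 0: u0 ∈ [0, 2/17)
j=1 picked index 1: u0 ∈ [-3/119, 53/119)
j=2 picked index 1: u0 ∈ [-20/119, 36/119)
j=3 picked index 1: u0 ∈ [-37/119, 19/119)
j=4 picked index 4: u0 ∈ [2/119, 9/119)
j=5 picked index 5: u0 ∈ [-8/119, 20/119)
j=6 picked index 6: u0 ∈ [3/119, 1/7)
intersection: [3/119, 9/119)

3/119 9/119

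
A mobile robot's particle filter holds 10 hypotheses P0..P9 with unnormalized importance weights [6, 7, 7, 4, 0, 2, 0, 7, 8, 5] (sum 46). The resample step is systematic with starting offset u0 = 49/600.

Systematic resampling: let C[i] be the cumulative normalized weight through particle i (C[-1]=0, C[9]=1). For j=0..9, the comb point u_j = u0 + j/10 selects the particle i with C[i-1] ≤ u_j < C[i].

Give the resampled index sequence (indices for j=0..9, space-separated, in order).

C = [3/23, 13/46, 10/23, 12/23, 12/23, 13/23, 13/23, 33/46, 41/46, 1]
j=0: u_0=49/600 ∈ [0, 3/23) → index 0
j=1: u_1=109/600 ∈ [3/23, 13/46) → index 1
j=2: u_2=169/600 ∈ [3/23, 13/46) → index 1
j=3: u_3=229/600 ∈ [13/46, 10/23) → index 2
j=4: u_4=289/600 ∈ [10/23, 12/23) → index 3
j=5: u_5=349/600 ∈ [13/23, 33/46) → index 7
j=6: u_6=409/600 ∈ [13/23, 33/46) → index 7
j=7: u_7=469/600 ∈ [33/46, 41/46) → index 8
j=8: u_8=529/600 ∈ [33/46, 41/46) → index 8
j=9: u_9=589/600 ∈ [41/46, 1) → index 9

0 1 1 2 3 7 7 8 8 9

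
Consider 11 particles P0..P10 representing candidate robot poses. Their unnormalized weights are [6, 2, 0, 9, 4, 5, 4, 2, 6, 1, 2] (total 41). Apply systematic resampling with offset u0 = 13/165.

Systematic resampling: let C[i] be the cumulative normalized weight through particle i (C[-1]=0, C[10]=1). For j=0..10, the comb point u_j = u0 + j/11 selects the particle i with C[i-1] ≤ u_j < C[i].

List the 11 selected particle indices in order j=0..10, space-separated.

0 1 3 3 4 5 5 6 8 8 10

C = [6/41, 8/41, 8/41, 17/41, 21/41, 26/41, 30/41, 32/41, 38/41, 39/41, 1]
j=0: u_0=13/165 ∈ [0, 6/41) → index 0
j=1: u_1=28/165 ∈ [6/41, 8/41) → index 1
j=2: u_2=43/165 ∈ [8/41, 17/41) → index 3
j=3: u_3=58/165 ∈ [8/41, 17/41) → index 3
j=4: u_4=73/165 ∈ [17/41, 21/41) → index 4
j=5: u_5=8/15 ∈ [21/41, 26/41) → index 5
j=6: u_6=103/165 ∈ [21/41, 26/41) → index 5
j=7: u_7=118/165 ∈ [26/41, 30/41) → index 6
j=8: u_8=133/165 ∈ [32/41, 38/41) → index 8
j=9: u_9=148/165 ∈ [32/41, 38/41) → index 8
j=10: u_10=163/165 ∈ [39/41, 1) → index 10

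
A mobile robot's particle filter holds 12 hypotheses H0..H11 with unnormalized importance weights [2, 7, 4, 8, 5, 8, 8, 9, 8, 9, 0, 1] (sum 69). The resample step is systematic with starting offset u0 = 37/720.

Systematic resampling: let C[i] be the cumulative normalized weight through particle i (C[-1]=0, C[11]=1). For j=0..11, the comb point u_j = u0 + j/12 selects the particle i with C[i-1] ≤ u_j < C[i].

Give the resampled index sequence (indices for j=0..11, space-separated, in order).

1 2 3 3 5 5 6 7 7 8 9 9

C = [2/69, 3/23, 13/69, 7/23, 26/69, 34/69, 14/23, 17/23, 59/69, 68/69, 68/69, 1]
j=0: u_0=37/720 ∈ [2/69, 3/23) → index 1
j=1: u_1=97/720 ∈ [3/23, 13/69) → index 2
j=2: u_2=157/720 ∈ [13/69, 7/23) → index 3
j=3: u_3=217/720 ∈ [13/69, 7/23) → index 3
j=4: u_4=277/720 ∈ [26/69, 34/69) → index 5
j=5: u_5=337/720 ∈ [26/69, 34/69) → index 5
j=6: u_6=397/720 ∈ [34/69, 14/23) → index 6
j=7: u_7=457/720 ∈ [14/23, 17/23) → index 7
j=8: u_8=517/720 ∈ [14/23, 17/23) → index 7
j=9: u_9=577/720 ∈ [17/23, 59/69) → index 8
j=10: u_10=637/720 ∈ [59/69, 68/69) → index 9
j=11: u_11=697/720 ∈ [59/69, 68/69) → index 9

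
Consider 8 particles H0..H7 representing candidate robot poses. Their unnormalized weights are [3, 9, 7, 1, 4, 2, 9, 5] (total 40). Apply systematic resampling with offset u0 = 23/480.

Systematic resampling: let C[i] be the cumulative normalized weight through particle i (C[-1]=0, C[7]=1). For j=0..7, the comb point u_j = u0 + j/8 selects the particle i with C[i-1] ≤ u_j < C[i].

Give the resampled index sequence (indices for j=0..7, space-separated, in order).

C = [3/40, 3/10, 19/40, 1/2, 3/5, 13/20, 7/8, 1]
j=0: u_0=23/480 ∈ [0, 3/40) → index 0
j=1: u_1=83/480 ∈ [3/40, 3/10) → index 1
j=2: u_2=143/480 ∈ [3/40, 3/10) → index 1
j=3: u_3=203/480 ∈ [3/10, 19/40) → index 2
j=4: u_4=263/480 ∈ [1/2, 3/5) → index 4
j=5: u_5=323/480 ∈ [13/20, 7/8) → index 6
j=6: u_6=383/480 ∈ [13/20, 7/8) → index 6
j=7: u_7=443/480 ∈ [7/8, 1) → index 7

0 1 1 2 4 6 6 7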